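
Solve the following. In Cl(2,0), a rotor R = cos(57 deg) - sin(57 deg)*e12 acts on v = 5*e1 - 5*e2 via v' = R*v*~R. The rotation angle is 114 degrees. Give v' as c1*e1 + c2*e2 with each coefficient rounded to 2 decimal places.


Rotor R = cos(57deg) - sin(57deg)*e12
Rotation angle theta = 2 * 57 = 114 degrees
v' = R*v*~R rotates v by theta.
cos(114deg) = -0.4067, sin(114deg) = 0.9135
v'_1 = 5*cos(114deg) - (-5)*sin(114deg)
= 5*(-0.4067) - (-5)*0.9135
= 2.53
v'_2 = 5*sin(114deg) + (-5)*cos(114deg)
= 5*0.9135 + (-5)*(-0.4067)
= 6.60
v' = 2.53*e1 + 6.60*e2


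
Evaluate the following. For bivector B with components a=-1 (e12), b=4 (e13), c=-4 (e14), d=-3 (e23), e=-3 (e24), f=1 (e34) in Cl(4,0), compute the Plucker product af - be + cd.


Plucker relation: af - be + cd
a*f = (-1)*1 = -1
b*e = 4*(-3) = -12
c*d = (-4)*(-3) = 12
af - be + cd = -1 - (-12) + 12
= 23


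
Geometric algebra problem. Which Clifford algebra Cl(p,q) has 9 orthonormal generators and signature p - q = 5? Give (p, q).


We need p + q = 9 and p - q = 5.
Adding: 2p = 9 + 5 = 14, so p = 7.
Then q = 9 - 7 = 2.
(p, q) = (7, 2)


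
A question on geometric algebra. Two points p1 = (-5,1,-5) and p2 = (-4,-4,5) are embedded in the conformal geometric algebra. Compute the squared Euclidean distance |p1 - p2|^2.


p1 - p2 = (-1, 5, -10)
|p1 - p2|^2 = (-1)^2 + 5^2 + (-10)^2
= 1 + 25 + 100
= 126


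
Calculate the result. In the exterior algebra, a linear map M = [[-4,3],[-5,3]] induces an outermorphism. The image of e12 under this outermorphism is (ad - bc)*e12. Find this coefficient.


The outermorphism of a linear map f sends e1^e2 to f(e1)^f(e2).
f(e1) = -4*e1 - 5*e2
f(e2) = 3*e1 + 3*e2
f(e1) ^ f(e2) = (-4*e1 - 5*e2) ^ (3*e1 + 3*e2)
= (-4)*3*e12 + (-5)*3*e21
= (-12 - (-15))*e12
= 3*e12
Coefficient = 3


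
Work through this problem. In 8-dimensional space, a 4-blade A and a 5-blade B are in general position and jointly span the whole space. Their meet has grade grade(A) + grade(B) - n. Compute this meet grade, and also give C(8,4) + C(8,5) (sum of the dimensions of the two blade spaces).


Meet grade = grade(A) + grade(B) - n
= 4 + 5 - 8 = 1
C(8,4) = 70
C(8,5) = 56
dim_A + dim_B = 70 + 56 = 126


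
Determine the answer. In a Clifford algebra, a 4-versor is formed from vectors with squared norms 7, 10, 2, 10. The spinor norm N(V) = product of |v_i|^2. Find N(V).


Spinor norm N(V) = |v1|^2 * |v2|^2 * ... * |v4|^2
= 7 * 10 * 2 * 10
Running product: 7, 70, 140, 1400
N(V) = 1400


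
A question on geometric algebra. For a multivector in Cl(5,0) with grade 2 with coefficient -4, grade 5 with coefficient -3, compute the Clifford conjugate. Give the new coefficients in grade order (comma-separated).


Clifford conjugate sign for grade k: (-1)^(k(k+1)/2)
Grade 2: (-1)^(2*3/2) = (-1)^3 = -1, coeff -4 -> 4
Grade 5: (-1)^(5*6/2) = (-1)^15 = -1, coeff -3 -> 3
Conjugated coefficients: 4, 3


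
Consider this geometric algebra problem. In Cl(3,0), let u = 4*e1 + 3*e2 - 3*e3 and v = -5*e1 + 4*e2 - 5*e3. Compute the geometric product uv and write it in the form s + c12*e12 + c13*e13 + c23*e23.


In Cl(3,0): e_i^2 = 1, e_ie_j = -e_je_i for i != j.
Scalar part = u . v = 4*(-5) + 3*4 + (-3)*(-5)
= -20 + 12 + 15 = 7
e12 coeff = 4*4 - 3*(-5) = 16 - (-15) = 31
e13 coeff = 4*(-5) - (-3)*(-5) = -20 - 15 = -35
e23 coeff = 3*(-5) - (-3)*4 = -15 - (-12) = -3
uv = 7 + 31*e12 - 35*e13 - 3*e23


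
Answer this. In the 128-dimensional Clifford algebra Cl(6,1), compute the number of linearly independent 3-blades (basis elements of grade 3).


Number of grade-k basis blades in Cl(p,q) with n = p + q is C(n, k).
n = 6 + 1 = 7
C(7, 3) = 7! / (3! * 4!)
= 5040 / (6 * 24)
= 35


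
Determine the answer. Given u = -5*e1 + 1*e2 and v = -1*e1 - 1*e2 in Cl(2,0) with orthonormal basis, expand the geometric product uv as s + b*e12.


Expand: (-5*e1 + 1*e2)(-1*e1 - 1*e2)
= (-5)*(-1)*e1e1 + (-5)*(-1)*e1e2 + 1*(-1)*e2e1 + 1*(-1)*e2e2
Using e1^2 = e2^2 = 1, e2e1 = -e1e2:
Scalar part s = (-5)*(-1) + 1*(-1) = 5 + (-1) = 4
Bivector part b = (-5)*(-1) - 1*(-1) = 5 - (-1) = 6
uv = 4 + 6*e12


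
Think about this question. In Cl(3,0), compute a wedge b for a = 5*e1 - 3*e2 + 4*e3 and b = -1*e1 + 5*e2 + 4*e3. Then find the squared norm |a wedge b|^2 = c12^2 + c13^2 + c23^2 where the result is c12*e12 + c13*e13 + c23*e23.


a wedge b = (a1*b2 - a2*b1)*e12 + (a1*b3 - a3*b1)*e13 + (a2*b3 - a3*b2)*e23
e12 coeff: 5*5 - (-3)*(-1) = 25 - 3 = 22
e13 coeff: 5*4 - 4*(-1) = 20 - (-4) = 24
e23 coeff: (-3)*4 - 4*5 = -12 - 20 = -32
|a wedge b|^2 = 22^2 + 24^2 + (-32)^2
= 484 + 576 + 1024
= 2084


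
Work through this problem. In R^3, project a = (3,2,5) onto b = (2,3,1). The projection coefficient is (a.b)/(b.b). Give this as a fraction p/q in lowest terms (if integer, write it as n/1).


Projection coefficient = (a . b) / (b . b)
a . b = 3*2 + 2*3 + 5*1
= 6 + 6 + 5 = 17
b . b = 2^2 + 3^2 + 1^2
= 4 + 9 + 1 = 14
Coefficient = 17/14
In lowest terms: 17/14


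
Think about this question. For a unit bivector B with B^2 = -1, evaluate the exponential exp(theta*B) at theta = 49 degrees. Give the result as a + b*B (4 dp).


For a unit bivector B with B^2 = -1, the exponential series gives
e^(theta*B) = cos(theta) + sin(theta)*B (the GA analogue of Euler's formula).
theta = 49 degrees = 0.855211 rad
cos(49 deg) = 0.6561
sin(49 deg) = 0.7547
exp(theta*B) = 0.6561 + 0.7547*B


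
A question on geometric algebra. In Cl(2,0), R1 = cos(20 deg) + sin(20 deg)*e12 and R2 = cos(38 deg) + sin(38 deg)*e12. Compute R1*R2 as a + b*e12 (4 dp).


Same-plane rotors commute and their half-angles add:
R1*R2 = cos(a1 + a2) + sin(a1 + a2)*e12.
a1 + a2 = 20 + 38 = 58 deg
cos(58 deg) = 0.5299
sin(58 deg) = 0.8480
R1*R2 = 0.5299 + 0.8480*e12


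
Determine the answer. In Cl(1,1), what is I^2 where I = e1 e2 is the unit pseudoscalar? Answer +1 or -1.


The pseudoscalar I = e1...e_n (product of all n generators) of Cl(p,q) satisfies I^2 = (-1)^(q + n(n-1)/2).
p = 1, q = 1, n = p + q = 2
n(n-1)/2 = 2 * 1 / 2 = 1
Exponent = q + n(n-1)/2 = 1 + 1 = 2
I^2 = (-1)^2 = +1


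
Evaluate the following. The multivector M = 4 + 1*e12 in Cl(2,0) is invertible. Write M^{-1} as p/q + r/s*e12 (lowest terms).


M = 4 + 1*e12, where e12^2 = -1.
Since M commutes with its reverse ~M = a - b*e12, M * ~M = a^2 - b^2*e12^2 = a^2 + b^2.
So M^{-1} = ~M / (a^2 + b^2) = (a - b*e12)/(a^2 + b^2).
a^2 + b^2 = 16 + 1 = 17
Scalar part = 4/17 = 4/17
Bivector coeff = -1/17 = -1/17
M^{-1} = 4/17 - 1/17*e12


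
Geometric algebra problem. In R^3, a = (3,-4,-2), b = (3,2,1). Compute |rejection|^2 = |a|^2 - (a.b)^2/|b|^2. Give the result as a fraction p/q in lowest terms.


|a|^2 = 3^2 + (-4)^2 + (-2)^2 = 29
|b|^2 = 3^2 + 2^2 + 1^2 = 14
a . b = 3*3 + (-4)*2 + (-2)*1 = -1
(a.b)^2 = (-1)^2 = 1
|rej|^2 = 29 - 1/14
= (406 - 1)/14
= 405/14
In lowest terms: 405/14


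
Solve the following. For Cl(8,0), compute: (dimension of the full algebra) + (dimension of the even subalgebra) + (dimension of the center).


n = 8 + 0 = 8
Total dim = 2^8 = 256
Even subalgebra dim = 2^7 = 128
n is even, so center dim = 1
Sum = 256 + 128 + 1 = 385


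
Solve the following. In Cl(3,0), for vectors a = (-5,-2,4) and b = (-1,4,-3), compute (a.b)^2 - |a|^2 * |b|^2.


a . b = (-5)*(-1) + (-2)*4 + 4*(-3)
= 5 + (-8) + (-12) = -15
|a|^2 = (-5)^2 + (-2)^2 + 4^2 = 45
|b|^2 = (-1)^2 + 4^2 + (-3)^2 = 26
(a.b)^2 = (-15)^2 = 225
|a|^2 * |b|^2 = 45 * 26 = 1170
Result = 225 - 1170 = -945


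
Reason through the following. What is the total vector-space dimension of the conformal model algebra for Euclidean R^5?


The conformal model of R^5 uses Cl(6,1): the 5 Euclidean generators plus two extra orthogonal generators e+ (e+^2 = +1) and e- (e-^2 = -1), from which the null vectors e0, einf are built.
Number of generators m = 5 + 2 = 7.
dim Cl(p,q) = 2^m = 2^7 = 128


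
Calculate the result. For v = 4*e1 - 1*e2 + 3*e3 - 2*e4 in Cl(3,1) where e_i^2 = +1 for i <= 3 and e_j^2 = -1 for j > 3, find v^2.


v^2 = sum of c_i^2 * e_i^2
Positive signature terms (e_i^2 = +1): 4^2 + (-1)^2 + 3^2 = 26
Negative signature terms (e_j^2 = -1): (-2)^2 = 4
v^2 = 26 - 4 = 22


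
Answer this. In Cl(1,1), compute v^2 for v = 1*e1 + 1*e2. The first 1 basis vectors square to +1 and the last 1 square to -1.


v^2 = sum of c_i^2 * e_i^2
Positive signature terms (e_i^2 = +1): 1^2 = 1
Negative signature terms (e_j^2 = -1): 1^2 = 1
v^2 = 1 - 1 = 0


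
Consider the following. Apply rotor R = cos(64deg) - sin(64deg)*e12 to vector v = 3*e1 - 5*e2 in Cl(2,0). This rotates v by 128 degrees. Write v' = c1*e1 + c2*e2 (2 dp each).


Rotor R = cos(64deg) - sin(64deg)*e12
Rotation angle theta = 2 * 64 = 128 degrees
v' = R*v*~R rotates v by theta.
cos(128deg) = -0.6157, sin(128deg) = 0.7880
v'_1 = 3*cos(128deg) - (-5)*sin(128deg)
= 3*(-0.6157) - (-5)*0.7880
= 2.09
v'_2 = 3*sin(128deg) + (-5)*cos(128deg)
= 3*0.7880 + (-5)*(-0.6157)
= 5.44
v' = 2.09*e1 + 5.44*e2


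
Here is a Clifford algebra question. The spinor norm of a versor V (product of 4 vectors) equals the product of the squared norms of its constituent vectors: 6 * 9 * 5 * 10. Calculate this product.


Spinor norm N(V) = |v1|^2 * |v2|^2 * ... * |v4|^2
= 6 * 9 * 5 * 10
Running product: 6, 54, 270, 2700
N(V) = 2700


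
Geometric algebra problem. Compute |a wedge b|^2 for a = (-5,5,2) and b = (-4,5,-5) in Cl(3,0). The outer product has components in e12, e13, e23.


a wedge b = (a1*b2 - a2*b1)*e12 + (a1*b3 - a3*b1)*e13 + (a2*b3 - a3*b2)*e23
e12 coeff: (-5)*5 - 5*(-4) = -25 - (-20) = -5
e13 coeff: (-5)*(-5) - 2*(-4) = 25 - (-8) = 33
e23 coeff: 5*(-5) - 2*5 = -25 - 10 = -35
|a wedge b|^2 = (-5)^2 + 33^2 + (-35)^2
= 25 + 1089 + 1225
= 2339


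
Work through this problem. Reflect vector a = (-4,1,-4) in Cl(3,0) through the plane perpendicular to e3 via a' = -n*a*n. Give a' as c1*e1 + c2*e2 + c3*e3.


Reflection formula: a' = -n*a*n, with n = e3 (unit vector, n^2 = 1).
For reflection through hyperplane perp to e3:
The component along e3 flips sign, others stay.
a = (-4, 1, -4)
a' = (-4, 1, 4)
a' = -4*e1 + 1*e2 + 4*e3


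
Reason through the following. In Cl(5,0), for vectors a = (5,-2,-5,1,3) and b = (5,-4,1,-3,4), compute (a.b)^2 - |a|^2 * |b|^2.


a . b = 5*5 + (-2)*(-4) + (-5)*1 + 1*(-3) + 3*4
= 25 + 8 + (-5) + (-3) + 12 = 37
|a|^2 = 5^2 + (-2)^2 + (-5)^2 + 1^2 + 3^2 = 64
|b|^2 = 5^2 + (-4)^2 + 1^2 + (-3)^2 + 4^2 = 67
(a.b)^2 = 37^2 = 1369
|a|^2 * |b|^2 = 64 * 67 = 4288
Result = 1369 - 4288 = -2919


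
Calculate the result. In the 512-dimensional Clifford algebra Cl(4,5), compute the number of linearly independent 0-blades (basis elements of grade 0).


Number of grade-k basis blades in Cl(p,q) with n = p + q is C(n, k).
n = 4 + 5 = 9
C(9, 0) = 9! / (0! * 9!)
= 362880 / (1 * 362880)
= 1


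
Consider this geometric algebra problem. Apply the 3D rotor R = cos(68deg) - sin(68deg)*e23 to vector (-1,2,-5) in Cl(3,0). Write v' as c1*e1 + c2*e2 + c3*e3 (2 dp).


Rotor R = cos(68deg) - sin(68deg)*e23
Rotation angle theta = 2 * 68 = 136 degrees in the e23 plane (e2 -> e3).
The component perpendicular to the plane (e1) is invariant: v'_1 = v1 = -1.00
cos(136deg) = -0.7193, sin(136deg) = 0.6947
v'_2 = v2*cos(theta) - v3*sin(theta) = 2*(-0.7193) - (-5)*0.6947 = 2.03
v'_3 = v2*sin(theta) + v3*cos(theta) = 2*0.6947 + (-5)*(-0.7193) = 4.99
v' = -1.00*e1 + 2.03*e2 + 4.99*e3


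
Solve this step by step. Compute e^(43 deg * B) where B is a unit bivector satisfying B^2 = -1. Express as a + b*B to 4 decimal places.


For a unit bivector B with B^2 = -1, the exponential series gives
e^(theta*B) = cos(theta) + sin(theta)*B (the GA analogue of Euler's formula).
theta = 43 degrees = 0.750492 rad
cos(43 deg) = 0.7314
sin(43 deg) = 0.6820
exp(theta*B) = 0.7314 + 0.6820*B


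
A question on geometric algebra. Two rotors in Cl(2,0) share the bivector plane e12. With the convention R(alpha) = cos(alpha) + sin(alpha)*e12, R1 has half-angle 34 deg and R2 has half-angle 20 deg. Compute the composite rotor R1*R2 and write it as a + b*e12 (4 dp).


Same-plane rotors commute and their half-angles add:
R1*R2 = cos(a1 + a2) + sin(a1 + a2)*e12.
a1 + a2 = 34 + 20 = 54 deg
cos(54 deg) = 0.5878
sin(54 deg) = 0.8090
R1*R2 = 0.5878 + 0.8090*e12


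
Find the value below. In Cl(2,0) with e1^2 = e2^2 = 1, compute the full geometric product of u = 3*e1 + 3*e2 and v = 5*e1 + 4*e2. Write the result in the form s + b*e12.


Expand: (3*e1 + 3*e2)(5*e1 + 4*e2)
= 3*5*e1e1 + 3*4*e1e2 + 3*5*e2e1 + 3*4*e2e2
Using e1^2 = e2^2 = 1, e2e1 = -e1e2:
Scalar part s = 3*5 + 3*4 = 15 + 12 = 27
Bivector part b = 3*4 - 3*5 = 12 - 15 = -3
uv = 27 - 3*e12


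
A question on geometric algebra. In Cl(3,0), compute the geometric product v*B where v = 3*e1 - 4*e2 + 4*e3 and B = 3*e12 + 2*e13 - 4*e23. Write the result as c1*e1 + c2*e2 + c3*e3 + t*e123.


vB has grade-1 (vector) and grade-3 (trivector) parts: vB = (v _| B) + (v ^ B).
Vector part <vB>_1:
  e1: -v2*b12 - v3*b13 = -(-4)*(3) - (4)*(2) = 4
  e2: v1*b12 - v3*b23 = (3)*(3) - (4)*(-4) = 25
  e3: v1*b13 + v2*b23 = (3)*(2) + (-4)*(-4) = 22
Trivector part <vB>_3:
  e123: v1*b23 - v2*b13 + v3*b12 = (3)*(-4) - (-4)*(2) + (4)*(3) = 8
vB = 4*e1 + 25*e2 + 22*e3 + 8*e123


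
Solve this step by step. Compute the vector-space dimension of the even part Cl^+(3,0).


Even subalgebra dimension = 2^(n-1)
n = 3 + 0 = 3
2^(3 - 1) = 2^2 = 4
Verification: sum of C(3,k) for even k = 1 + 3 = 4
Result = 4


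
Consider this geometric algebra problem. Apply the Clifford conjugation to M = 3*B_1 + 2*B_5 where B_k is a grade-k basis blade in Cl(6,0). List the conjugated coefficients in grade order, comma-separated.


Clifford conjugate sign for grade k: (-1)^(k(k+1)/2)
Grade 1: (-1)^(1*2/2) = (-1)^1 = -1, coeff 3 -> -3
Grade 5: (-1)^(5*6/2) = (-1)^15 = -1, coeff 2 -> -2
Conjugated coefficients: -3, -2


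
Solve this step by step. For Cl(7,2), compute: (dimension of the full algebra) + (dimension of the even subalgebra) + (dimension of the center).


n = 7 + 2 = 9
Total dim = 2^9 = 512
Even subalgebra dim = 2^8 = 256
n is odd, so center dim = 2
Sum = 512 + 256 + 2 = 770


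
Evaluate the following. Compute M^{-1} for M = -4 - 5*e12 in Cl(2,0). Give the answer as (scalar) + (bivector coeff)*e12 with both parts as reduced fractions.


M = -4 - 5*e12, where e12^2 = -1.
Since M commutes with its reverse ~M = a - b*e12, M * ~M = a^2 - b^2*e12^2 = a^2 + b^2.
So M^{-1} = ~M / (a^2 + b^2) = (a - b*e12)/(a^2 + b^2).
a^2 + b^2 = 16 + 25 = 41
Scalar part = -4/41 = -4/41
Bivector coeff = 5/41 = 5/41
M^{-1} = -4/41 + 5/41*e12


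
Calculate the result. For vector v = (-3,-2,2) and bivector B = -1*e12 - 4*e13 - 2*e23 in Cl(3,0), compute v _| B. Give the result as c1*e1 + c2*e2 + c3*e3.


Left contraction v _| B = <vB>_1 (grade-1 part of the geometric product vB).
Using e1_|e12 = e2, e2_|e12 = -e1, e1_|e13 = e3, e3_|e13 = -e1, e2_|e23 = e3, e3_|e23 = -e2:
e1 coeff: -v2*b12 - v3*b13 = -(-2)*(-1) - (2)*(-4) = 6
e2 coeff: v1*b12 - v3*b23 = (-3)*(-1) - (2)*(-2) = 7
e3 coeff: v1*b13 + v2*b23 = (-3)*(-4) + (-2)*(-2) = 16
v _| B = 6*e1 + 7*e2 + 16*e3


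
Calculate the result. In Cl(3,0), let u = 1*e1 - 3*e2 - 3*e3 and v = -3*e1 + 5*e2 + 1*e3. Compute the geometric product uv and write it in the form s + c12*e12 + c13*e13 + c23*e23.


In Cl(3,0): e_i^2 = 1, e_ie_j = -e_je_i for i != j.
Scalar part = u . v = 1*(-3) + (-3)*5 + (-3)*1
= -3 + (-15) + (-3) = -21
e12 coeff = 1*5 - (-3)*(-3) = 5 - 9 = -4
e13 coeff = 1*1 - (-3)*(-3) = 1 - 9 = -8
e23 coeff = (-3)*1 - (-3)*5 = -3 - (-15) = 12
uv = -21 - 4*e12 - 8*e13 + 12*e23


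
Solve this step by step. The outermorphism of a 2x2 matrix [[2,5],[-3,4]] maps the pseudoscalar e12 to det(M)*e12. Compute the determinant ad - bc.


The outermorphism of a linear map f sends e1^e2 to f(e1)^f(e2).
f(e1) = 2*e1 - 3*e2
f(e2) = 5*e1 + 4*e2
f(e1) ^ f(e2) = (2*e1 - 3*e2) ^ (5*e1 + 4*e2)
= 2*4*e12 + (-3)*5*e21
= (8 - (-15))*e12
= 23*e12
Coefficient = 23


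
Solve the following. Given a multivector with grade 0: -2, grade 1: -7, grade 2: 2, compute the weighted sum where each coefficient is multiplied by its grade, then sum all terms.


Grade-weighted sum = sum of grade_k * coefficient_k
0*(-2) = 0
1*(-7) = -7
2*2 = 4
Total = 0 + (-7) + 4 = -3


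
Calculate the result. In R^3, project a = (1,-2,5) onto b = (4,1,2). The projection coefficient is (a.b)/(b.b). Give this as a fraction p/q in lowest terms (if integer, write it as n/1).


Projection coefficient = (a . b) / (b . b)
a . b = 1*4 + (-2)*1 + 5*2
= 4 + (-2) + 10 = 12
b . b = 4^2 + 1^2 + 2^2
= 16 + 1 + 4 = 21
Coefficient = 12/21
In lowest terms: 4/7


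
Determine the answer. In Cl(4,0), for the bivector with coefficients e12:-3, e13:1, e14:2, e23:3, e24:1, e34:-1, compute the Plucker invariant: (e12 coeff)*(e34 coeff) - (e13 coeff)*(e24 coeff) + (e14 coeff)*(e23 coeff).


Plucker relation: af - be + cd
a*f = (-3)*(-1) = 3
b*e = 1*1 = 1
c*d = 2*3 = 6
af - be + cd = 3 - 1 + 6
= 8


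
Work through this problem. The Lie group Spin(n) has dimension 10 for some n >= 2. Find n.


dim Spin(n) = dim so(n) = n(n-1)/2.
Solve n(n-1)/2 = 10, i.e. n^2 - n - 20 = 0.
Discriminant = 1 + 8*10 = 81
n = (1 + sqrt(81))/2 = (1 + 9)/2 = 5


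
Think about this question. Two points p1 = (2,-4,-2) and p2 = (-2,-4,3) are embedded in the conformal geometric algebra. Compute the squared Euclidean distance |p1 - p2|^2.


p1 - p2 = (4, 0, -5)
|p1 - p2|^2 = 4^2 + 0^2 + (-5)^2
= 16 + 0 + 25
= 41


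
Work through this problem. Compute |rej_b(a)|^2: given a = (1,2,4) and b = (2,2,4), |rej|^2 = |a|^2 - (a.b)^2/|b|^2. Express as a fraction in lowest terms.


|a|^2 = 1^2 + 2^2 + 4^2 = 21
|b|^2 = 2^2 + 2^2 + 4^2 = 24
a . b = 1*2 + 2*2 + 4*4 = 22
(a.b)^2 = 22^2 = 484
|rej|^2 = 21 - 484/24
= (504 - 484)/24
= 20/24
In lowest terms: 5/6


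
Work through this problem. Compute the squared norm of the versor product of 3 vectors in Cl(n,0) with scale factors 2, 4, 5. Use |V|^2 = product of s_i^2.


Each vector v_i has |v_i|^2 = s_i^2
Squared scales: 2^2 = 4, 4^2 = 16, 5^2 = 25
|V|^2 = 4 * 16 * 25
= 1600


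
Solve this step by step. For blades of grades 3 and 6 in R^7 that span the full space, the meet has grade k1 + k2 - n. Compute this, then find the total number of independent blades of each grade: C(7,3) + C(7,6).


Meet grade = grade(A) + grade(B) - n
= 3 + 6 - 7 = 2
C(7,3) = 35
C(7,6) = 7
dim_A + dim_B = 35 + 7 = 42


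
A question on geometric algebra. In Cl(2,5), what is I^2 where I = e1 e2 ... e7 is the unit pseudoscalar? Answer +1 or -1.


The pseudoscalar I = e1...e_n (product of all n generators) of Cl(p,q) satisfies I^2 = (-1)^(q + n(n-1)/2).
p = 2, q = 5, n = p + q = 7
n(n-1)/2 = 7 * 6 / 2 = 21
Exponent = q + n(n-1)/2 = 5 + 21 = 26
I^2 = (-1)^26 = +1


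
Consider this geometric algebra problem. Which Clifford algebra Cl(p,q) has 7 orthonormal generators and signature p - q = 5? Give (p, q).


We need p + q = 7 and p - q = 5.
Adding: 2p = 7 + 5 = 12, so p = 6.
Then q = 7 - 6 = 1.
(p, q) = (6, 1)


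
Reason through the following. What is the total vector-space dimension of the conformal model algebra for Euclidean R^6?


The conformal model of R^6 uses Cl(7,1): the 6 Euclidean generators plus two extra orthogonal generators e+ (e+^2 = +1) and e- (e-^2 = -1), from which the null vectors e0, einf are built.
Number of generators m = 6 + 2 = 8.
dim Cl(p,q) = 2^m = 2^8 = 256


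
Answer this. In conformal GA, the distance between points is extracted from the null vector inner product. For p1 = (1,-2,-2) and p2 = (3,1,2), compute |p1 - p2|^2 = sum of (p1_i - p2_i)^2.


p1 - p2 = (-2, -3, -4)
|p1 - p2|^2 = (-2)^2 + (-3)^2 + (-4)^2
= 4 + 9 + 16
= 29


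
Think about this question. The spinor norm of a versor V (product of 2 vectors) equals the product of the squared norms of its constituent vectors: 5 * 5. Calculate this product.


Spinor norm N(V) = |v1|^2 * |v2|^2 * ... * |v2|^2
= 5 * 5
Running product: 5, 25
N(V) = 25


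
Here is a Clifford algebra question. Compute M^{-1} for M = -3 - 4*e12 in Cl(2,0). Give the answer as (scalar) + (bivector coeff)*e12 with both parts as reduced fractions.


M = -3 - 4*e12, where e12^2 = -1.
Since M commutes with its reverse ~M = a - b*e12, M * ~M = a^2 - b^2*e12^2 = a^2 + b^2.
So M^{-1} = ~M / (a^2 + b^2) = (a - b*e12)/(a^2 + b^2).
a^2 + b^2 = 9 + 16 = 25
Scalar part = -3/25 = -3/25
Bivector coeff = 4/25 = 4/25
M^{-1} = -3/25 + 4/25*e12


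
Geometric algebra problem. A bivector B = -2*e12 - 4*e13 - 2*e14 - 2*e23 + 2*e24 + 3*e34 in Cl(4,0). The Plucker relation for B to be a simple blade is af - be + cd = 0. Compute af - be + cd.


Plucker relation: af - be + cd
a*f = (-2)*3 = -6
b*e = (-4)*2 = -8
c*d = (-2)*(-2) = 4
af - be + cd = -6 - (-8) + 4
= 6


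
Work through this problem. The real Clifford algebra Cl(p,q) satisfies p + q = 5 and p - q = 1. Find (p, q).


We need p + q = 5 and p - q = 1.
Adding: 2p = 5 + 1 = 6, so p = 3.
Then q = 5 - 3 = 2.
(p, q) = (3, 2)


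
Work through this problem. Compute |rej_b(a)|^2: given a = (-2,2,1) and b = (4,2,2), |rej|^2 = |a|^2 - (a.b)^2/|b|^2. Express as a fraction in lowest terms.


|a|^2 = (-2)^2 + 2^2 + 1^2 = 9
|b|^2 = 4^2 + 2^2 + 2^2 = 24
a . b = (-2)*4 + 2*2 + 1*2 = -2
(a.b)^2 = (-2)^2 = 4
|rej|^2 = 9 - 4/24
= (216 - 4)/24
= 212/24
In lowest terms: 53/6


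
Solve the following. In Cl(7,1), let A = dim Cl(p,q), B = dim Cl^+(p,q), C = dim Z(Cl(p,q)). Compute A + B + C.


n = 7 + 1 = 8
Total dim = 2^8 = 256
Even subalgebra dim = 2^7 = 128
n is even, so center dim = 1
Sum = 256 + 128 + 1 = 385


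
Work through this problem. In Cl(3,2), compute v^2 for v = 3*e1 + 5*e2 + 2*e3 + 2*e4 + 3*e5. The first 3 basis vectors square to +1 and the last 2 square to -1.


v^2 = sum of c_i^2 * e_i^2
Positive signature terms (e_i^2 = +1): 3^2 + 5^2 + 2^2 = 38
Negative signature terms (e_j^2 = -1): 2^2 + 3^2 = 13
v^2 = 38 - 13 = 25


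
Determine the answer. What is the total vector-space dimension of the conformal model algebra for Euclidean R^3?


The conformal model of R^3 uses Cl(4,1): the 3 Euclidean generators plus two extra orthogonal generators e+ (e+^2 = +1) and e- (e-^2 = -1), from which the null vectors e0, einf are built.
Number of generators m = 3 + 2 = 5.
dim Cl(p,q) = 2^m = 2^5 = 32


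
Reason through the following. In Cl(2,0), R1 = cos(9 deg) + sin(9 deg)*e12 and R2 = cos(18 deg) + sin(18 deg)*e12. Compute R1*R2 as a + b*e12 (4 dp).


Same-plane rotors commute and their half-angles add:
R1*R2 = cos(a1 + a2) + sin(a1 + a2)*e12.
a1 + a2 = 9 + 18 = 27 deg
cos(27 deg) = 0.8910
sin(27 deg) = 0.4540
R1*R2 = 0.8910 + 0.4540*e12


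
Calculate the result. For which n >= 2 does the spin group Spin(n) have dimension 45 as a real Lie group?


dim Spin(n) = dim so(n) = n(n-1)/2.
Solve n(n-1)/2 = 45, i.e. n^2 - n - 90 = 0.
Discriminant = 1 + 8*45 = 361
n = (1 + sqrt(361))/2 = (1 + 19)/2 = 10


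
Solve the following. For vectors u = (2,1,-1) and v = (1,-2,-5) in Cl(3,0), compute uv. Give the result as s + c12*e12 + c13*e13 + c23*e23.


In Cl(3,0): e_i^2 = 1, e_ie_j = -e_je_i for i != j.
Scalar part = u . v = 2*1 + 1*(-2) + (-1)*(-5)
= 2 + (-2) + 5 = 5
e12 coeff = 2*(-2) - 1*1 = -4 - 1 = -5
e13 coeff = 2*(-5) - (-1)*1 = -10 - (-1) = -9
e23 coeff = 1*(-5) - (-1)*(-2) = -5 - 2 = -7
uv = 5 - 5*e12 - 9*e13 - 7*e23


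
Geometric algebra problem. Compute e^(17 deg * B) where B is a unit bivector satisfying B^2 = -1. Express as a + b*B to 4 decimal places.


For a unit bivector B with B^2 = -1, the exponential series gives
e^(theta*B) = cos(theta) + sin(theta)*B (the GA analogue of Euler's formula).
theta = 17 degrees = 0.296706 rad
cos(17 deg) = 0.9563
sin(17 deg) = 0.2924
exp(theta*B) = 0.9563 + 0.2924*B


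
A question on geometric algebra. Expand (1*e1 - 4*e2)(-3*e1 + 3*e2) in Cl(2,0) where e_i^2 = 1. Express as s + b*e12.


Expand: (1*e1 - 4*e2)(-3*e1 + 3*e2)
= 1*(-3)*e1e1 + 1*3*e1e2 + (-4)*(-3)*e2e1 + (-4)*3*e2e2
Using e1^2 = e2^2 = 1, e2e1 = -e1e2:
Scalar part s = 1*(-3) + (-4)*3 = -3 + (-12) = -15
Bivector part b = 1*3 - (-4)*(-3) = 3 - 12 = -9
uv = -15 - 9*e12


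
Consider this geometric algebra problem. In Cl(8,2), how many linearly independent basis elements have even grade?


Even subalgebra dimension = 2^(n-1)
n = 8 + 2 = 10
2^(10 - 1) = 2^9 = 512
Verification: sum of C(10,k) for even k = 1 + 45 + 210 + 210 + 45 + 1 = 512
Result = 512


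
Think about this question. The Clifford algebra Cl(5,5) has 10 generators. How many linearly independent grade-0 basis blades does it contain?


Number of grade-k basis blades in Cl(p,q) with n = p + q is C(n, k).
n = 5 + 5 = 10
C(10, 0) = 10! / (0! * 10!)
= 3628800 / (1 * 3628800)
= 1


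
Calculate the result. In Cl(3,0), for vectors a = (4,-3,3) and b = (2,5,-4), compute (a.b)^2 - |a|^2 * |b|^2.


a . b = 4*2 + (-3)*5 + 3*(-4)
= 8 + (-15) + (-12) = -19
|a|^2 = 4^2 + (-3)^2 + 3^2 = 34
|b|^2 = 2^2 + 5^2 + (-4)^2 = 45
(a.b)^2 = (-19)^2 = 361
|a|^2 * |b|^2 = 34 * 45 = 1530
Result = 361 - 1530 = -1169


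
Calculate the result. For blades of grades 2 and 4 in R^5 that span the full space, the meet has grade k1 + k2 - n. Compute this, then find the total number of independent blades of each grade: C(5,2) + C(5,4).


Meet grade = grade(A) + grade(B) - n
= 2 + 4 - 5 = 1
C(5,2) = 10
C(5,4) = 5
dim_A + dim_B = 10 + 5 = 15


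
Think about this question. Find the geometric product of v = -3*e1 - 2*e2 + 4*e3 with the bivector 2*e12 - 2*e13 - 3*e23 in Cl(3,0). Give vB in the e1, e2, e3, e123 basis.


vB has grade-1 (vector) and grade-3 (trivector) parts: vB = (v _| B) + (v ^ B).
Vector part <vB>_1:
  e1: -v2*b12 - v3*b13 = -(-2)*(2) - (4)*(-2) = 12
  e2: v1*b12 - v3*b23 = (-3)*(2) - (4)*(-3) = 6
  e3: v1*b13 + v2*b23 = (-3)*(-2) + (-2)*(-3) = 12
Trivector part <vB>_3:
  e123: v1*b23 - v2*b13 + v3*b12 = (-3)*(-3) - (-2)*(-2) + (4)*(2) = 13
vB = 12*e1 + 6*e2 + 12*e3 + 13*e123


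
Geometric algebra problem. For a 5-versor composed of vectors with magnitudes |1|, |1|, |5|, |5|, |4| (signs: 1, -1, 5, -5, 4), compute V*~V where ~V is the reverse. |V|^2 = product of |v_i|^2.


Each vector v_i has |v_i|^2 = s_i^2
Squared scales: 1^2 = 1, (-1)^2 = 1, 5^2 = 25, (-5)^2 = 25, 4^2 = 16
|V|^2 = 1 * 1 * 25 * 25 * 16
= 10000


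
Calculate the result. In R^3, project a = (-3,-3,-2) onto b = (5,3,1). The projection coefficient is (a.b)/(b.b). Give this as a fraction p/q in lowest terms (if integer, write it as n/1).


Projection coefficient = (a . b) / (b . b)
a . b = (-3)*5 + (-3)*3 + (-2)*1
= -15 + (-9) + (-2) = -26
b . b = 5^2 + 3^2 + 1^2
= 25 + 9 + 1 = 35
Coefficient = -26/35
In lowest terms: -26/35


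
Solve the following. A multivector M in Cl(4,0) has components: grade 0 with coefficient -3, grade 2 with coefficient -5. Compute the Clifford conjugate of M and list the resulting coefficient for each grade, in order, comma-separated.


Clifford conjugate sign for grade k: (-1)^(k(k+1)/2)
Grade 0: (-1)^(0*1/2) = (-1)^0 = 1, coeff -3 -> -3
Grade 2: (-1)^(2*3/2) = (-1)^3 = -1, coeff -5 -> 5
Conjugated coefficients: -3, 5


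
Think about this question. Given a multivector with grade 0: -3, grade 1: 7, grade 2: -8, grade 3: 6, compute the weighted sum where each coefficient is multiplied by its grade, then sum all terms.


Grade-weighted sum = sum of grade_k * coefficient_k
0*(-3) = 0
1*7 = 7
2*(-8) = -16
3*6 = 18
Total = 0 + 7 + (-16) + 18 = 9


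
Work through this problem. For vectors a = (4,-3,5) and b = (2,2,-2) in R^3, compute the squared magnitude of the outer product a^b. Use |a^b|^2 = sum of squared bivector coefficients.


a wedge b = (a1*b2 - a2*b1)*e12 + (a1*b3 - a3*b1)*e13 + (a2*b3 - a3*b2)*e23
e12 coeff: 4*2 - (-3)*2 = 8 - (-6) = 14
e13 coeff: 4*(-2) - 5*2 = -8 - 10 = -18
e23 coeff: (-3)*(-2) - 5*2 = 6 - 10 = -4
|a wedge b|^2 = 14^2 + (-18)^2 + (-4)^2
= 196 + 324 + 16
= 536


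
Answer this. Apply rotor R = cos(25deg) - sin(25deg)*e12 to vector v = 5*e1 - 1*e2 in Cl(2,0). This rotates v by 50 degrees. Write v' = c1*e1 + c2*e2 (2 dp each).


Rotor R = cos(25deg) - sin(25deg)*e12
Rotation angle theta = 2 * 25 = 50 degrees
v' = R*v*~R rotates v by theta.
cos(50deg) = 0.6428, sin(50deg) = 0.7660
v'_1 = 5*cos(50deg) - (-1)*sin(50deg)
= 5*0.6428 - (-1)*0.7660
= 3.98
v'_2 = 5*sin(50deg) + (-1)*cos(50deg)
= 5*0.7660 + (-1)*0.6428
= 3.19
v' = 3.98*e1 + 3.19*e2


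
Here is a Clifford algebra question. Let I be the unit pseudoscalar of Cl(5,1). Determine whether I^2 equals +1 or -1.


The pseudoscalar I = e1...e_n (product of all n generators) of Cl(p,q) satisfies I^2 = (-1)^(q + n(n-1)/2).
p = 5, q = 1, n = p + q = 6
n(n-1)/2 = 6 * 5 / 2 = 15
Exponent = q + n(n-1)/2 = 1 + 15 = 16
I^2 = (-1)^16 = +1


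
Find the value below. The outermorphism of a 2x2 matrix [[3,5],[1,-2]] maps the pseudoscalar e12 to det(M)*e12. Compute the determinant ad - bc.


The outermorphism of a linear map f sends e1^e2 to f(e1)^f(e2).
f(e1) = 3*e1 + 1*e2
f(e2) = 5*e1 - 2*e2
f(e1) ^ f(e2) = (3*e1 + 1*e2) ^ (5*e1 - 2*e2)
= 3*(-2)*e12 + 1*5*e21
= (-6 - 5)*e12
= -11*e12
Coefficient = -11


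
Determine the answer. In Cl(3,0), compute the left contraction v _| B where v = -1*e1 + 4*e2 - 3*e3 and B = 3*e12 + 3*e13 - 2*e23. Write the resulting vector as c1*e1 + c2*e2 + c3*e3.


Left contraction v _| B = <vB>_1 (grade-1 part of the geometric product vB).
Using e1_|e12 = e2, e2_|e12 = -e1, e1_|e13 = e3, e3_|e13 = -e1, e2_|e23 = e3, e3_|e23 = -e2:
e1 coeff: -v2*b12 - v3*b13 = -(4)*(3) - (-3)*(3) = -3
e2 coeff: v1*b12 - v3*b23 = (-1)*(3) - (-3)*(-2) = -9
e3 coeff: v1*b13 + v2*b23 = (-1)*(3) + (4)*(-2) = -11
v _| B = -3*e1 - 9*e2 - 11*e3


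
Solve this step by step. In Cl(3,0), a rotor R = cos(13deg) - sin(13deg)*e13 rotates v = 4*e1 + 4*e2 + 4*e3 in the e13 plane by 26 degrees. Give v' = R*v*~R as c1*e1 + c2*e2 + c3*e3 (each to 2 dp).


Rotor R = cos(13deg) - sin(13deg)*e13
Rotation angle theta = 2 * 13 = 26 degrees in the e13 plane (e1 -> e3).
The component perpendicular to the plane (e2) is invariant: v'_2 = v2 = 4.00
cos(26deg) = 0.8988, sin(26deg) = 0.4384
v'_1 = v1*cos(theta) - v3*sin(theta) = 4*0.8988 - 4*0.4384 = 1.84
v'_3 = v1*sin(theta) + v3*cos(theta) = 4*0.4384 + 4*0.8988 = 5.35
v' = 1.84*e1 + 4.00*e2 + 5.35*e3


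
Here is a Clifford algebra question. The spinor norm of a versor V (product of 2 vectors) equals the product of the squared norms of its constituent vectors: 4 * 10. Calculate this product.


Spinor norm N(V) = |v1|^2 * |v2|^2 * ... * |v2|^2
= 4 * 10
Running product: 4, 40
N(V) = 40


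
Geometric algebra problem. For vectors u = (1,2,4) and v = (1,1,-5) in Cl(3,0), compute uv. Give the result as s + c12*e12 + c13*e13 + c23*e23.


In Cl(3,0): e_i^2 = 1, e_ie_j = -e_je_i for i != j.
Scalar part = u . v = 1*1 + 2*1 + 4*(-5)
= 1 + 2 + (-20) = -17
e12 coeff = 1*1 - 2*1 = 1 - 2 = -1
e13 coeff = 1*(-5) - 4*1 = -5 - 4 = -9
e23 coeff = 2*(-5) - 4*1 = -10 - 4 = -14
uv = -17 - 1*e12 - 9*e13 - 14*e23


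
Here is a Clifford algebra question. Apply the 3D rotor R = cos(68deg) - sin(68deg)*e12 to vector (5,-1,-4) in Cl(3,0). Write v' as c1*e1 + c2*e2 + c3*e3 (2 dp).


Rotor R = cos(68deg) - sin(68deg)*e12
Rotation angle theta = 2 * 68 = 136 degrees in the e12 plane (e1 -> e2).
The component perpendicular to the plane (e3) is invariant: v'_3 = v3 = -4.00
cos(136deg) = -0.7193, sin(136deg) = 0.6947
v'_1 = v1*cos(theta) - v2*sin(theta) = 5*(-0.7193) - (-1)*0.6947 = -2.90
v'_2 = v1*sin(theta) + v2*cos(theta) = 5*0.6947 + (-1)*(-0.7193) = 4.19
v' = -2.90*e1 + 4.19*e2 - 4.00*e3


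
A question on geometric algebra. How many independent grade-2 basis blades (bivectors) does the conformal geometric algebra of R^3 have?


The conformal model of R^3 uses Cl(4,1) with m = 3 + 2 = 5 generators.
Number of grade-2 blades = C(m, 2) = C(5, 2)
= 5*4/2 = 10


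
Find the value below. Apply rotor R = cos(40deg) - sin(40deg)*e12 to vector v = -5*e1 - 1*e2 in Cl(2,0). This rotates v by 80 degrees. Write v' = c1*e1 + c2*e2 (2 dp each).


Rotor R = cos(40deg) - sin(40deg)*e12
Rotation angle theta = 2 * 40 = 80 degrees
v' = R*v*~R rotates v by theta.
cos(80deg) = 0.1736, sin(80deg) = 0.9848
v'_1 = -5*cos(80deg) - (-1)*sin(80deg)
= -5*0.1736 - (-1)*0.9848
= 0.12
v'_2 = -5*sin(80deg) + (-1)*cos(80deg)
= -5*0.9848 + (-1)*0.1736
= -5.10
v' = 0.12*e1 - 5.10*e2


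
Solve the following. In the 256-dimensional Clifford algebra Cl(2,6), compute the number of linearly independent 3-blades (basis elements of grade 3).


Number of grade-k basis blades in Cl(p,q) with n = p + q is C(n, k).
n = 2 + 6 = 8
C(8, 3) = 8! / (3! * 5!)
= 40320 / (6 * 120)
= 56


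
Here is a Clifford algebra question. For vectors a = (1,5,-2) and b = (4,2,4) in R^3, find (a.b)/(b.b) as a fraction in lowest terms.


Projection coefficient = (a . b) / (b . b)
a . b = 1*4 + 5*2 + (-2)*4
= 4 + 10 + (-8) = 6
b . b = 4^2 + 2^2 + 4^2
= 16 + 4 + 16 = 36
Coefficient = 6/36
In lowest terms: 1/6


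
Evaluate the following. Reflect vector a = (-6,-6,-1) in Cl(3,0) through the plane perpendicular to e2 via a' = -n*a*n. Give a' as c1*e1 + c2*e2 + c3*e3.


Reflection formula: a' = -n*a*n, with n = e2 (unit vector, n^2 = 1).
For reflection through hyperplane perp to e2:
The component along e2 flips sign, others stay.
a = (-6, -6, -1)
a' = (-6, 6, -1)
a' = -6*e1 + 6*e2 - 1*e3


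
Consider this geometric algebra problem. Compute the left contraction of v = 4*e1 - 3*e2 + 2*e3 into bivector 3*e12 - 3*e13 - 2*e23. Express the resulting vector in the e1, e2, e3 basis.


Left contraction v _| B = <vB>_1 (grade-1 part of the geometric product vB).
Using e1_|e12 = e2, e2_|e12 = -e1, e1_|e13 = e3, e3_|e13 = -e1, e2_|e23 = e3, e3_|e23 = -e2:
e1 coeff: -v2*b12 - v3*b13 = -(-3)*(3) - (2)*(-3) = 15
e2 coeff: v1*b12 - v3*b23 = (4)*(3) - (2)*(-2) = 16
e3 coeff: v1*b13 + v2*b23 = (4)*(-3) + (-3)*(-2) = -6
v _| B = 15*e1 + 16*e2 - 6*e3


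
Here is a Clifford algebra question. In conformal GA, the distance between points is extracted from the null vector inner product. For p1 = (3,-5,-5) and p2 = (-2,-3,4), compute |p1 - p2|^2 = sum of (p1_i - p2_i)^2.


p1 - p2 = (5, -2, -9)
|p1 - p2|^2 = 5^2 + (-2)^2 + (-9)^2
= 25 + 4 + 81
= 110


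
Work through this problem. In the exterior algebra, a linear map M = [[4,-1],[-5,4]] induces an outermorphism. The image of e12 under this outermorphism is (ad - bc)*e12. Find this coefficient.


The outermorphism of a linear map f sends e1^e2 to f(e1)^f(e2).
f(e1) = 4*e1 - 5*e2
f(e2) = -1*e1 + 4*e2
f(e1) ^ f(e2) = (4*e1 - 5*e2) ^ (-1*e1 + 4*e2)
= 4*4*e12 + (-5)*(-1)*e21
= (16 - 5)*e12
= 11*e12
Coefficient = 11


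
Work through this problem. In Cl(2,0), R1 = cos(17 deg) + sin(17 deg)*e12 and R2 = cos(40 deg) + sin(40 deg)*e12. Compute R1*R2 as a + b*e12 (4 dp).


Same-plane rotors commute and their half-angles add:
R1*R2 = cos(a1 + a2) + sin(a1 + a2)*e12.
a1 + a2 = 17 + 40 = 57 deg
cos(57 deg) = 0.5446
sin(57 deg) = 0.8387
R1*R2 = 0.5446 + 0.8387*e12


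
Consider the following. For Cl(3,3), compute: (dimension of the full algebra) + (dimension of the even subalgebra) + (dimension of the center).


n = 3 + 3 = 6
Total dim = 2^6 = 64
Even subalgebra dim = 2^5 = 32
n is even, so center dim = 1
Sum = 64 + 32 + 1 = 97


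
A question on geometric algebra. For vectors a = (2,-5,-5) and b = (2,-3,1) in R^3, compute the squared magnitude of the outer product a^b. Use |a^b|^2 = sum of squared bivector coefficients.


a wedge b = (a1*b2 - a2*b1)*e12 + (a1*b3 - a3*b1)*e13 + (a2*b3 - a3*b2)*e23
e12 coeff: 2*(-3) - (-5)*2 = -6 - (-10) = 4
e13 coeff: 2*1 - (-5)*2 = 2 - (-10) = 12
e23 coeff: (-5)*1 - (-5)*(-3) = -5 - 15 = -20
|a wedge b|^2 = 4^2 + 12^2 + (-20)^2
= 16 + 144 + 400
= 560


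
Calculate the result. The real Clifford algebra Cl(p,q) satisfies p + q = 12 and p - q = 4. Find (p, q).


We need p + q = 12 and p - q = 4.
Adding: 2p = 12 + 4 = 16, so p = 8.
Then q = 12 - 8 = 4.
(p, q) = (8, 4)


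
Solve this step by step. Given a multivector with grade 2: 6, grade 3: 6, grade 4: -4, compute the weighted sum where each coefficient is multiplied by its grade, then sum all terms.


Grade-weighted sum = sum of grade_k * coefficient_k
2*6 = 12
3*6 = 18
4*(-4) = -16
Total = 12 + 18 + (-16) = 14


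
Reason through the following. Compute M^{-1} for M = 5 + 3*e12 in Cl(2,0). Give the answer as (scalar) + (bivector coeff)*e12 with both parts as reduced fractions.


M = 5 + 3*e12, where e12^2 = -1.
Since M commutes with its reverse ~M = a - b*e12, M * ~M = a^2 - b^2*e12^2 = a^2 + b^2.
So M^{-1} = ~M / (a^2 + b^2) = (a - b*e12)/(a^2 + b^2).
a^2 + b^2 = 25 + 9 = 34
Scalar part = 5/34 = 5/34
Bivector coeff = -3/34 = -3/34
M^{-1} = 5/34 - 3/34*e12


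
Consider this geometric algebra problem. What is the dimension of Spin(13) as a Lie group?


Spin(n) double-covers SO(n); both have Lie algebra so(n) of dimension n(n-1)/2.
n = 13
n(n-1) = 13 * 12 = 156
dim Spin(13) = 156/2 = 78


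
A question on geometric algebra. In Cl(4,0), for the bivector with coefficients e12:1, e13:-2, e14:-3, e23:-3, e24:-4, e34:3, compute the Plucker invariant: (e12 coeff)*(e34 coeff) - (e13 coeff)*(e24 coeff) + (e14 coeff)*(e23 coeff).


Plucker relation: af - be + cd
a*f = 1*3 = 3
b*e = (-2)*(-4) = 8
c*d = (-3)*(-3) = 9
af - be + cd = 3 - 8 + 9
= 4


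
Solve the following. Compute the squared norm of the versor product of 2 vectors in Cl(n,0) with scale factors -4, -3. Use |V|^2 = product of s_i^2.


Each vector v_i has |v_i|^2 = s_i^2
Squared scales: (-4)^2 = 16, (-3)^2 = 9
|V|^2 = 16 * 9
= 144


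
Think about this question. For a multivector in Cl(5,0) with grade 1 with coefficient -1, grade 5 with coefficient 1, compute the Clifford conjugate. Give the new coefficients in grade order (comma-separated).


Clifford conjugate sign for grade k: (-1)^(k(k+1)/2)
Grade 1: (-1)^(1*2/2) = (-1)^1 = -1, coeff -1 -> 1
Grade 5: (-1)^(5*6/2) = (-1)^15 = -1, coeff 1 -> -1
Conjugated coefficients: 1, -1


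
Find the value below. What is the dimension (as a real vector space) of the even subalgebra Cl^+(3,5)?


Even subalgebra dimension = 2^(n-1)
n = 3 + 5 = 8
2^(8 - 1) = 2^7 = 128
Verification: sum of C(8,k) for even k = 1 + 28 + 70 + 28 + 1 = 128
Result = 128


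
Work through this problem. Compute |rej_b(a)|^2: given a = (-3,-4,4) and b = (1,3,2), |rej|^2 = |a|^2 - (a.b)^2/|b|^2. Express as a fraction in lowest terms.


|a|^2 = (-3)^2 + (-4)^2 + 4^2 = 41
|b|^2 = 1^2 + 3^2 + 2^2 = 14
a . b = (-3)*1 + (-4)*3 + 4*2 = -7
(a.b)^2 = (-7)^2 = 49
|rej|^2 = 41 - 49/14
= (574 - 49)/14
= 525/14
In lowest terms: 75/2


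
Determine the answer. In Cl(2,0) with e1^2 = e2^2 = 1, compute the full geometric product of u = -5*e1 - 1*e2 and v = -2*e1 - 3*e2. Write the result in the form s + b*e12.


Expand: (-5*e1 - 1*e2)(-2*e1 - 3*e2)
= (-5)*(-2)*e1e1 + (-5)*(-3)*e1e2 + (-1)*(-2)*e2e1 + (-1)*(-3)*e2e2
Using e1^2 = e2^2 = 1, e2e1 = -e1e2:
Scalar part s = (-5)*(-2) + (-1)*(-3) = 10 + 3 = 13
Bivector part b = (-5)*(-3) - (-1)*(-2) = 15 - 2 = 13
uv = 13 + 13*e12


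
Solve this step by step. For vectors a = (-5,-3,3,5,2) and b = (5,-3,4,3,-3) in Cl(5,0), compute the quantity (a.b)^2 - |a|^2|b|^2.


a . b = (-5)*5 + (-3)*(-3) + 3*4 + 5*3 + 2*(-3)
= -25 + 9 + 12 + 15 + (-6) = 5
|a|^2 = (-5)^2 + (-3)^2 + 3^2 + 5^2 + 2^2 = 72
|b|^2 = 5^2 + (-3)^2 + 4^2 + 3^2 + (-3)^2 = 68
(a.b)^2 = 5^2 = 25
|a|^2 * |b|^2 = 72 * 68 = 4896
Result = 25 - 4896 = -4871


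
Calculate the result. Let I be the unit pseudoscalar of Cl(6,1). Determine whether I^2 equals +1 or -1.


The pseudoscalar I = e1...e_n (product of all n generators) of Cl(p,q) satisfies I^2 = (-1)^(q + n(n-1)/2).
p = 6, q = 1, n = p + q = 7
n(n-1)/2 = 7 * 6 / 2 = 21
Exponent = q + n(n-1)/2 = 1 + 21 = 22
I^2 = (-1)^22 = +1


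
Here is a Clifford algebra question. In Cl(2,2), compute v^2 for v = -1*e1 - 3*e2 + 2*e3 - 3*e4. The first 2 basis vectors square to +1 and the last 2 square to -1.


v^2 = sum of c_i^2 * e_i^2
Positive signature terms (e_i^2 = +1): (-1)^2 + (-3)^2 = 10
Negative signature terms (e_j^2 = -1): 2^2 + (-3)^2 = 13
v^2 = 10 - 13 = -3
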